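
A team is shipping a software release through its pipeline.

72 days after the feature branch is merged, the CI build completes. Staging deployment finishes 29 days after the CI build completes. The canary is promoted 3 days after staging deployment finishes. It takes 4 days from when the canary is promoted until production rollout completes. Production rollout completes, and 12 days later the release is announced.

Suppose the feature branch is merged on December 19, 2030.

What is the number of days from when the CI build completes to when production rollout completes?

Causal path: the CI build completes → staging deployment finishes → the canary is promoted → production rollout completes.
Total delay along the path: 29 + 3 + 4 = 36 days.

36 days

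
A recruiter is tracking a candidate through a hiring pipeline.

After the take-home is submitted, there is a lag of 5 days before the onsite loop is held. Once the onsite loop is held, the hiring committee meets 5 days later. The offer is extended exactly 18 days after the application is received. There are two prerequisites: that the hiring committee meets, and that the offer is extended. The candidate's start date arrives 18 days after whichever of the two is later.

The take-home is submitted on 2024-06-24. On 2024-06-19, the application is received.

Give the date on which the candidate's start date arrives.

2024-07-25

The take-home is submitted: Jun 24, 2024.
The onsite loop is held: Jun 24, 2024 + 5 days = Jun 29, 2024.
The hiring committee meets: Jun 29, 2024 + 5 days = Jul 4, 2024.
The application is received: Jun 19, 2024.
The offer is extended: Jun 19, 2024 + 18 days = Jul 7, 2024.
Both prerequisites met — the hiring committee meets (Jul 4, 2024), the offer is extended (Jul 7, 2024); the later is Jul 7, 2024.
The candidate's start date arrives: Jul 7, 2024 + 18 days = Jul 25, 2024.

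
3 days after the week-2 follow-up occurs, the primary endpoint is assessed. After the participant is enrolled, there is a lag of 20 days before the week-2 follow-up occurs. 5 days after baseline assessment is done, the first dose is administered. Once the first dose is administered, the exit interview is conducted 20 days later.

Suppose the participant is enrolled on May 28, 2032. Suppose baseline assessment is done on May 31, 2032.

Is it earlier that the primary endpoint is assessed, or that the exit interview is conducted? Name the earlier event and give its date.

The primary endpoint is assessed — June 20, 2032

The participant is enrolled: May 28, 2032.
The week-2 follow-up occurs: May 28, 2032 + 20 days = Jun 17, 2032.
The primary endpoint is assessed: Jun 17, 2032 + 3 days = Jun 20, 2032.
Baseline assessment is done: May 31, 2032.
The first dose is administered: May 31, 2032 + 5 days = Jun 5, 2032.
The exit interview is conducted: Jun 5, 2032 + 20 days = Jun 25, 2032.
Comparing: the primary endpoint is assessed on Jun 20, 2032 vs the exit interview is conducted on Jun 25, 2032. Earlier: the primary endpoint is assessed.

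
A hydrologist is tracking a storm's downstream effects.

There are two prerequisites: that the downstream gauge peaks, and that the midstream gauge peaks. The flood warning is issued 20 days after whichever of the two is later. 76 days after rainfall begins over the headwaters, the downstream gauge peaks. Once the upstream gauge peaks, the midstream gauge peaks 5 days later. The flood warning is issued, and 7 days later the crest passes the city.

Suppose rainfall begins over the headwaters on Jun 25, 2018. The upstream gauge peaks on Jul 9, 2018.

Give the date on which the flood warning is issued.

Sep 29, 2018

Rainfall begins over the headwaters: Jun 25, 2018.
The downstream gauge peaks: Jun 25, 2018 + 76 days = Sep 9, 2018.
The upstream gauge peaks: Jul 9, 2018.
The midstream gauge peaks: Jul 9, 2018 + 5 days = Jul 14, 2018.
Both prerequisites met — the downstream gauge peaks (Sep 9, 2018), the midstream gauge peaks (Jul 14, 2018); the later is Sep 9, 2018.
The flood warning is issued: Sep 9, 2018 + 20 days = Sep 29, 2018.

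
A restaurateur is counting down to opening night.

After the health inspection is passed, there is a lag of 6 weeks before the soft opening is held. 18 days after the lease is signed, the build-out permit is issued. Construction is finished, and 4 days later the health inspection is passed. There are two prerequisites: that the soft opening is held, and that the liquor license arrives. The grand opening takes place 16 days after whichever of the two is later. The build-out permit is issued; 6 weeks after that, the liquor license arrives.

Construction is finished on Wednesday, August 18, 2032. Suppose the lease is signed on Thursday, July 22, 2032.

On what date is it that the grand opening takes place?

Tuesday, October 19, 2032

Construction is finished: Aug 18, 2032.
The health inspection is passed: Aug 18, 2032 + 4 days = Aug 22, 2032.
The soft opening is held: Aug 22, 2032 + 6 weeks = Oct 3, 2032.
The lease is signed: Jul 22, 2032.
The build-out permit is issued: Jul 22, 2032 + 18 days = Aug 9, 2032.
The liquor license arrives: Aug 9, 2032 + 6 weeks = Sep 20, 2032.
Both prerequisites met — the soft opening is held (Oct 3, 2032), the liquor license arrives (Sep 20, 2032); the later is Oct 3, 2032.
The grand opening takes place: Oct 3, 2032 + 16 days = Oct 19, 2032.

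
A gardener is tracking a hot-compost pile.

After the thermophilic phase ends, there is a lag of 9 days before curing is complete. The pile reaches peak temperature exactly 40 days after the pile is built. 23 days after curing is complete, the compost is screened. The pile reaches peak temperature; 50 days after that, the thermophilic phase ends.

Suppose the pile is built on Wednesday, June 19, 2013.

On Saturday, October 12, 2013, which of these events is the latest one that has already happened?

The pile is built: Jun 19, 2013.
The pile reaches peak temperature: Jun 19, 2013 + 40 days = Jul 29, 2013.
The thermophilic phase ends: Jul 29, 2013 + 50 days = Sep 17, 2013.
Curing is complete: Sep 17, 2013 + 9 days = Sep 26, 2013.
The compost is screened: Sep 26, 2013 + 23 days = Oct 19, 2013.
Oct 12, 2013 falls between when curing is complete (Sep 26, 2013) and when the compost is screened (Oct 19, 2013).

Curing is complete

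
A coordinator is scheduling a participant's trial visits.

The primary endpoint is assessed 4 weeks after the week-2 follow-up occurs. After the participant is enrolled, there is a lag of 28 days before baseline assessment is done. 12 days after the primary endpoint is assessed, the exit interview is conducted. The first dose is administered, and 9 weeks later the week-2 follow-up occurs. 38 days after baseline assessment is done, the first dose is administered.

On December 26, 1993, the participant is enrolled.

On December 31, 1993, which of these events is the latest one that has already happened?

The participant is enrolled

The participant is enrolled: Dec 26, 1993.
Baseline assessment is done: Dec 26, 1993 + 28 days = Jan 23, 1994.
The first dose is administered: Jan 23, 1994 + 38 days = Mar 2, 1994.
The week-2 follow-up occurs: Mar 2, 1994 + 9 weeks = May 4, 1994.
The primary endpoint is assessed: May 4, 1994 + 4 weeks = Jun 1, 1994.
The exit interview is conducted: Jun 1, 1994 + 12 days = Jun 13, 1994.
Dec 31, 1993 falls between when the participant is enrolled (Dec 26, 1993) and when baseline assessment is done (Jan 23, 1994).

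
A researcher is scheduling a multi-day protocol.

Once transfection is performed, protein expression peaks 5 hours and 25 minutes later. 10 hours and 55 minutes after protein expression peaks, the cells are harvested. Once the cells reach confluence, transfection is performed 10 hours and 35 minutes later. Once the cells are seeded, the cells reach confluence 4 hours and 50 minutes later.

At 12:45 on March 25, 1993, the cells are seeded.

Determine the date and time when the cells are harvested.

The cells are seeded: 12:45 Mar 25, 1993.
The cells reach confluence: 12:45 Mar 25, 1993 + 4h50m = 17:35 Mar 25, 1993.
Transfection is performed: 17:35 Mar 25, 1993 + 10h35m = 04:10 Mar 26, 1993.
Protein expression peaks: 04:10 Mar 26, 1993 + 5h25m = 09:35 Mar 26, 1993.
The cells are harvested: 09:35 Mar 26, 1993 + 10h55m = 20:30 Mar 26, 1993.

20:30 on March 26, 1993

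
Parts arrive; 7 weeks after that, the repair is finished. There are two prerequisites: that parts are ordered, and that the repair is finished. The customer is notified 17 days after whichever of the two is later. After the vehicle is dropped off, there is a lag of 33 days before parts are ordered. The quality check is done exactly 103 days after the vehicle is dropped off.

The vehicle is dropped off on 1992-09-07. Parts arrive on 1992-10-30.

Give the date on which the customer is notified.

The vehicle is dropped off: Sep 7, 1992.
Parts are ordered: Sep 7, 1992 + 33 days = Oct 10, 1992.
Parts arrive: Oct 30, 1992.
The repair is finished: Oct 30, 1992 + 7 weeks = Dec 18, 1992.
Both prerequisites met — parts are ordered (Oct 10, 1992), the repair is finished (Dec 18, 1992); the later is Dec 18, 1992.
The customer is notified: Dec 18, 1992 + 17 days = Jan 4, 1993.

1993-01-04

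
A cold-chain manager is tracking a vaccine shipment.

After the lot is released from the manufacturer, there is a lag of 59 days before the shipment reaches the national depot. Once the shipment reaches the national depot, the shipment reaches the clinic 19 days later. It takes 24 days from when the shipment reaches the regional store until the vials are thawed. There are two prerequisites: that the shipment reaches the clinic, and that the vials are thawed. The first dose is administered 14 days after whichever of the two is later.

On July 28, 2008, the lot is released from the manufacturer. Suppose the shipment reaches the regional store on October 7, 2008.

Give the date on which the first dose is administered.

The lot is released from the manufacturer: Jul 28, 2008.
The shipment reaches the national depot: Jul 28, 2008 + 59 days = Sep 25, 2008.
The shipment reaches the clinic: Sep 25, 2008 + 19 days = Oct 14, 2008.
The shipment reaches the regional store: Oct 7, 2008.
The vials are thawed: Oct 7, 2008 + 24 days = Oct 31, 2008.
Both prerequisites met — the shipment reaches the clinic (Oct 14, 2008), the vials are thawed (Oct 31, 2008); the later is Oct 31, 2008.
The first dose is administered: Oct 31, 2008 + 14 days = Nov 14, 2008.

November 14, 2008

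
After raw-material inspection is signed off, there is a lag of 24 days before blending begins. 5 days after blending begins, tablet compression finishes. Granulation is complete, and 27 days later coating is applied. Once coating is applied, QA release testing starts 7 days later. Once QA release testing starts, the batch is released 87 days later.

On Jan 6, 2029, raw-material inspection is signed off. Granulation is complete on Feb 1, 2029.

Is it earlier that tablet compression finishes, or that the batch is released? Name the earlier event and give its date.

Tablet compression finishes — Feb 4, 2029

Raw-material inspection is signed off: Jan 6, 2029.
Blending begins: Jan 6, 2029 + 24 days = Jan 30, 2029.
Tablet compression finishes: Jan 30, 2029 + 5 days = Feb 4, 2029.
Granulation is complete: Feb 1, 2029.
Coating is applied: Feb 1, 2029 + 27 days = Feb 28, 2029.
QA release testing starts: Feb 28, 2029 + 7 days = Mar 7, 2029.
The batch is released: Mar 7, 2029 + 87 days = Jun 2, 2029.
Comparing: tablet compression finishes on Feb 4, 2029 vs the batch is released on Jun 2, 2029. Earlier: tablet compression finishes.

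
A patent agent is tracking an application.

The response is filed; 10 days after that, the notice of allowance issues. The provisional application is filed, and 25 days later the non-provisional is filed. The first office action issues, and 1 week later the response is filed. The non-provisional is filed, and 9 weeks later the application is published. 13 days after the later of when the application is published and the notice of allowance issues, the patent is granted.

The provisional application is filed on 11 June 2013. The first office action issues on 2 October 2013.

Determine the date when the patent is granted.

The provisional application is filed: Jun 11, 2013.
The non-provisional is filed: Jun 11, 2013 + 25 days = Jul 6, 2013.
The application is published: Jul 6, 2013 + 9 weeks = Sep 7, 2013.
The first office action issues: Oct 2, 2013.
The response is filed: Oct 2, 2013 + 1 week = Oct 9, 2013.
The notice of allowance issues: Oct 9, 2013 + 10 days = Oct 19, 2013.
Both prerequisites met — the application is published (Sep 7, 2013), the notice of allowance issues (Oct 19, 2013); the later is Oct 19, 2013.
The patent is granted: Oct 19, 2013 + 13 days = Nov 1, 2013.

1 November 2013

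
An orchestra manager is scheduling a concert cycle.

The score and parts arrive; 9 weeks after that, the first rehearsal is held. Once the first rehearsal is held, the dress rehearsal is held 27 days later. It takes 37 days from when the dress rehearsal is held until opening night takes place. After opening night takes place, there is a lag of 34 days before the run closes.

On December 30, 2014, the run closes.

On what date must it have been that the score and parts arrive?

The run closes: Dec 30, 2014.
Opening night takes place: Dec 30, 2014 − 34 days = Nov 26, 2014.
The dress rehearsal is held: Nov 26, 2014 − 37 days = Oct 20, 2014.
The first rehearsal is held: Oct 20, 2014 − 27 days = Sep 23, 2014.
The score and parts arrive: Sep 23, 2014 − 9 weeks = Jul 22, 2014.

July 22, 2014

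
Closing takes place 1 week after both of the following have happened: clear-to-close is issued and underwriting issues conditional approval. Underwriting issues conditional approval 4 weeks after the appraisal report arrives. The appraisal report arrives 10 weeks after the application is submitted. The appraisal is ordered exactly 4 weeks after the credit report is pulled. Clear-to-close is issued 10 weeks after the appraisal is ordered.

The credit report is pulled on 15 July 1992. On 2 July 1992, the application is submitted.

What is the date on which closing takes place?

The credit report is pulled: Jul 15, 1992.
The appraisal is ordered: Jul 15, 1992 + 4 weeks = Aug 12, 1992.
Clear-to-close is issued: Aug 12, 1992 + 10 weeks = Oct 21, 1992.
The application is submitted: Jul 2, 1992.
The appraisal report arrives: Jul 2, 1992 + 10 weeks = Sep 10, 1992.
Underwriting issues conditional approval: Sep 10, 1992 + 4 weeks = Oct 8, 1992.
Both prerequisites met — clear-to-close is issued (Oct 21, 1992), underwriting issues conditional approval (Oct 8, 1992); the later is Oct 21, 1992.
Closing takes place: Oct 21, 1992 + 1 week = Oct 28, 1992.

28 October 1992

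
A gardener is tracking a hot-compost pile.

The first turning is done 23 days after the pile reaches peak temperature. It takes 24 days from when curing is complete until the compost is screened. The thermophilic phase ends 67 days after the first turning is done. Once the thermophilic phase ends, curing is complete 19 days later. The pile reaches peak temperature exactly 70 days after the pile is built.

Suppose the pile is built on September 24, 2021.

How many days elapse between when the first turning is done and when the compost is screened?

110 days

Causal path: the first turning is done → the thermophilic phase ends → curing is complete → the compost is screened.
Total delay along the path: 67 + 19 + 24 = 110 days.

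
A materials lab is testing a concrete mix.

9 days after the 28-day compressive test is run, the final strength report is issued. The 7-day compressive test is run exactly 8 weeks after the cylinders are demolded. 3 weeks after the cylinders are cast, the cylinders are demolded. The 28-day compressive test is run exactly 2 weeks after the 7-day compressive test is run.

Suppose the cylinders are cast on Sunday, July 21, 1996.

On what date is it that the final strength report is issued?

Tuesday, October 29, 1996

The cylinders are cast: Jul 21, 1996.
The cylinders are demolded: Jul 21, 1996 + 3 weeks = Aug 11, 1996.
The 7-day compressive test is run: Aug 11, 1996 + 8 weeks = Oct 6, 1996.
The 28-day compressive test is run: Oct 6, 1996 + 2 weeks = Oct 20, 1996.
The final strength report is issued: Oct 20, 1996 + 9 days = Oct 29, 1996.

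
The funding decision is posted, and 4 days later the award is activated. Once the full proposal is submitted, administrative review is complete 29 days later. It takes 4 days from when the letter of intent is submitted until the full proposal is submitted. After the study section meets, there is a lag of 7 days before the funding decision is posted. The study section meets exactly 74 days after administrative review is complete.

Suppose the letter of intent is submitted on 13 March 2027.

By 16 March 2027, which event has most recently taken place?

The letter of intent is submitted: Mar 13, 2027.
The full proposal is submitted: Mar 13, 2027 + 4 days = Mar 17, 2027.
Administrative review is complete: Mar 17, 2027 + 29 days = Apr 15, 2027.
The study section meets: Apr 15, 2027 + 74 days = Jun 28, 2027.
The funding decision is posted: Jun 28, 2027 + 7 days = Jul 5, 2027.
The award is activated: Jul 5, 2027 + 4 days = Jul 9, 2027.
Mar 16, 2027 falls between when the letter of intent is submitted (Mar 13, 2027) and when the full proposal is submitted (Mar 17, 2027).

The letter of intent is submitted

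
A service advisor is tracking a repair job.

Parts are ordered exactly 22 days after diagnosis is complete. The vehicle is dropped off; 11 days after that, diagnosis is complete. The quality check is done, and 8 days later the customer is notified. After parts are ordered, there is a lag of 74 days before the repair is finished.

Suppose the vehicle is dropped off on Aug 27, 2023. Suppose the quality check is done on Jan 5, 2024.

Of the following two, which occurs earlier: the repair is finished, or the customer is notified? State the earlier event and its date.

The vehicle is dropped off: Aug 27, 2023.
Diagnosis is complete: Aug 27, 2023 + 11 days = Sep 7, 2023.
Parts are ordered: Sep 7, 2023 + 22 days = Sep 29, 2023.
The repair is finished: Sep 29, 2023 + 74 days = Dec 12, 2023.
The quality check is done: Jan 5, 2024.
The customer is notified: Jan 5, 2024 + 8 days = Jan 13, 2024.
Comparing: the repair is finished on Dec 12, 2023 vs the customer is notified on Jan 13, 2024. Earlier: the repair is finished.

The repair is finished — Dec 12, 2023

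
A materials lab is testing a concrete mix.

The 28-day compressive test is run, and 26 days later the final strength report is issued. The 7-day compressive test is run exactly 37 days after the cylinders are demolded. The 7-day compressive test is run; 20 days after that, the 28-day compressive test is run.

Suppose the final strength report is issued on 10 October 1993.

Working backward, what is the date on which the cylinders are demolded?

The final strength report is issued: Oct 10, 1993.
The 28-day compressive test is run: Oct 10, 1993 − 26 days = Sep 14, 1993.
The 7-day compressive test is run: Sep 14, 1993 − 20 days = Aug 25, 1993.
The cylinders are demolded: Aug 25, 1993 − 37 days = Jul 19, 1993.

19 July 1993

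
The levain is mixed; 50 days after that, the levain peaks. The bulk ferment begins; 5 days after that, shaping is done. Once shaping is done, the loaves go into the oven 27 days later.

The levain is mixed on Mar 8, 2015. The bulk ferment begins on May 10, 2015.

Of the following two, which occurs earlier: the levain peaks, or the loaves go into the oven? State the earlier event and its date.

The levain peaks — Apr 27, 2015

The levain is mixed: Mar 8, 2015.
The levain peaks: Mar 8, 2015 + 50 days = Apr 27, 2015.
The bulk ferment begins: May 10, 2015.
Shaping is done: May 10, 2015 + 5 days = May 15, 2015.
The loaves go into the oven: May 15, 2015 + 27 days = Jun 11, 2015.
Comparing: the levain peaks on Apr 27, 2015 vs the loaves go into the oven on Jun 11, 2015. Earlier: the levain peaks.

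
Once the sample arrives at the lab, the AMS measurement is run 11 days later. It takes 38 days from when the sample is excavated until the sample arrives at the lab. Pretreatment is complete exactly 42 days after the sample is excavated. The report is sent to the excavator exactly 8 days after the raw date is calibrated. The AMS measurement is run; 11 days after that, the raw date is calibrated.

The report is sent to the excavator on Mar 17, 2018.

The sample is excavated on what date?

Jan 8, 2018

The report is sent to the excavator: Mar 17, 2018.
The raw date is calibrated: Mar 17, 2018 − 8 days = Mar 9, 2018.
The AMS measurement is run: Mar 9, 2018 − 11 days = Feb 26, 2018.
The sample arrives at the lab: Feb 26, 2018 − 11 days = Feb 15, 2018.
The sample is excavated: Feb 15, 2018 − 38 days = Jan 8, 2018.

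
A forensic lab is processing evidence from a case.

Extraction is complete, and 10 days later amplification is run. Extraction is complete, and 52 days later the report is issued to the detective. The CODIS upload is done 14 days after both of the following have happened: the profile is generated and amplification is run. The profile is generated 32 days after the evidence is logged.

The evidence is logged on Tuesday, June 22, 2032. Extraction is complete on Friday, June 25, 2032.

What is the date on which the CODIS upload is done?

Saturday, August 7, 2032

The evidence is logged: Jun 22, 2032.
The profile is generated: Jun 22, 2032 + 32 days = Jul 24, 2032.
Extraction is complete: Jun 25, 2032.
Amplification is run: Jun 25, 2032 + 10 days = Jul 5, 2032.
Both prerequisites met — the profile is generated (Jul 24, 2032), amplification is run (Jul 5, 2032); the later is Jul 24, 2032.
The CODIS upload is done: Jul 24, 2032 + 14 days = Aug 7, 2032.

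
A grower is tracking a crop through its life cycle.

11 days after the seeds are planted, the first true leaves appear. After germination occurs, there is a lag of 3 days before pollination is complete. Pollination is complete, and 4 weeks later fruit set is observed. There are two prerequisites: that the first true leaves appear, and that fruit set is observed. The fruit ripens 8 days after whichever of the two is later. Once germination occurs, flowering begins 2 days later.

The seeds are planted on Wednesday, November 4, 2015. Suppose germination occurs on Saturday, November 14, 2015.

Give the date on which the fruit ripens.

Wednesday, December 23, 2015

The seeds are planted: Nov 4, 2015.
The first true leaves appear: Nov 4, 2015 + 11 days = Nov 15, 2015.
Germination occurs: Nov 14, 2015.
Pollination is complete: Nov 14, 2015 + 3 days = Nov 17, 2015.
Fruit set is observed: Nov 17, 2015 + 4 weeks = Dec 15, 2015.
Both prerequisites met — the first true leaves appear (Nov 15, 2015), fruit set is observed (Dec 15, 2015); the later is Dec 15, 2015.
The fruit ripens: Dec 15, 2015 + 8 days = Dec 23, 2015.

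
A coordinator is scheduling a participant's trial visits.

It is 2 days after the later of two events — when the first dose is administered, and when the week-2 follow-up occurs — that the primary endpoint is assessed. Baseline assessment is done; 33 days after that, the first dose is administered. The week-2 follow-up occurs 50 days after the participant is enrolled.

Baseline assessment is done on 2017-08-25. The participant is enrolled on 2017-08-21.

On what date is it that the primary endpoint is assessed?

2017-10-12

Baseline assessment is done: Aug 25, 2017.
The first dose is administered: Aug 25, 2017 + 33 days = Sep 27, 2017.
The participant is enrolled: Aug 21, 2017.
The week-2 follow-up occurs: Aug 21, 2017 + 50 days = Oct 10, 2017.
Both prerequisites met — the first dose is administered (Sep 27, 2017), the week-2 follow-up occurs (Oct 10, 2017); the later is Oct 10, 2017.
The primary endpoint is assessed: Oct 10, 2017 + 2 days = Oct 12, 2017.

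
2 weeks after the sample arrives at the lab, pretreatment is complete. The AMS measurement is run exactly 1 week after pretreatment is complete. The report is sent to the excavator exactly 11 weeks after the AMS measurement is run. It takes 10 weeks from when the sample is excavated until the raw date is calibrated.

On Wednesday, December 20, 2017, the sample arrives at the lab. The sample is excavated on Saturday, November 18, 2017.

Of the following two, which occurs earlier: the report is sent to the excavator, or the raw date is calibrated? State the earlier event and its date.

The raw date is calibrated — Saturday, January 27, 2018

The sample arrives at the lab: Dec 20, 2017.
Pretreatment is complete: Dec 20, 2017 + 2 weeks = Jan 3, 2018.
The AMS measurement is run: Jan 3, 2018 + 1 week = Jan 10, 2018.
The report is sent to the excavator: Jan 10, 2018 + 11 weeks = Mar 28, 2018.
The sample is excavated: Nov 18, 2017.
The raw date is calibrated: Nov 18, 2017 + 10 weeks = Jan 27, 2018.
Comparing: the report is sent to the excavator on Mar 28, 2018 vs the raw date is calibrated on Jan 27, 2018. Earlier: the raw date is calibrated.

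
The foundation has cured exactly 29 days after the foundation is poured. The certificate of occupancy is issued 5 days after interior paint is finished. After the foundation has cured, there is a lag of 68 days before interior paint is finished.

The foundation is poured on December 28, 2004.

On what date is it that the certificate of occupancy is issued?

April 9, 2005

The foundation is poured: Dec 28, 2004.
The foundation has cured: Dec 28, 2004 + 29 days = Jan 26, 2005.
Interior paint is finished: Jan 26, 2005 + 68 days = Apr 4, 2005.
The certificate of occupancy is issued: Apr 4, 2005 + 5 days = Apr 9, 2005.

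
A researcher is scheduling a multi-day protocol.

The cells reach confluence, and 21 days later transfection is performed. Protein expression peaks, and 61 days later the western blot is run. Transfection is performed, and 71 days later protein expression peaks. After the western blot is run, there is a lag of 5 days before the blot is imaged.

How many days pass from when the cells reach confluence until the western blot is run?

Causal path: the cells reach confluence → transfection is performed → protein expression peaks → the western blot is run.
Total delay along the path: 21 + 71 + 61 = 153 days.

153 days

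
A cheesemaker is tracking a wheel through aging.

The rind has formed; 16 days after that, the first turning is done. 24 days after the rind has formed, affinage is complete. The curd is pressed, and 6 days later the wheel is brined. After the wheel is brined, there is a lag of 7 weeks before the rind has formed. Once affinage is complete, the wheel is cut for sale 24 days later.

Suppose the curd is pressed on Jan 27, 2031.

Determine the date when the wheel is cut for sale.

May 10, 2031

The curd is pressed: Jan 27, 2031.
The wheel is brined: Jan 27, 2031 + 6 days = Feb 2, 2031.
The rind has formed: Feb 2, 2031 + 7 weeks = Mar 23, 2031.
Affinage is complete: Mar 23, 2031 + 24 days = Apr 16, 2031.
The wheel is cut for sale: Apr 16, 2031 + 24 days = May 10, 2031.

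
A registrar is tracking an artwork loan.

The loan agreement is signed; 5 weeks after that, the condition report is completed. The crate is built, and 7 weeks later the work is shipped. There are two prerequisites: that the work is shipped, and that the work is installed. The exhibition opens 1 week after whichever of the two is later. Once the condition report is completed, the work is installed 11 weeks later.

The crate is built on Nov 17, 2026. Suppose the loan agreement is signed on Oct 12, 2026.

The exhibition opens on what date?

The crate is built: Nov 17, 2026.
The work is shipped: Nov 17, 2026 + 7 weeks = Jan 5, 2027.
The loan agreement is signed: Oct 12, 2026.
The condition report is completed: Oct 12, 2026 + 5 weeks = Nov 16, 2026.
The work is installed: Nov 16, 2026 + 11 weeks = Feb 1, 2027.
Both prerequisites met — the work is shipped (Jan 5, 2027), the work is installed (Feb 1, 2027); the later is Feb 1, 2027.
The exhibition opens: Feb 1, 2027 + 1 week = Feb 8, 2027.

Feb 8, 2027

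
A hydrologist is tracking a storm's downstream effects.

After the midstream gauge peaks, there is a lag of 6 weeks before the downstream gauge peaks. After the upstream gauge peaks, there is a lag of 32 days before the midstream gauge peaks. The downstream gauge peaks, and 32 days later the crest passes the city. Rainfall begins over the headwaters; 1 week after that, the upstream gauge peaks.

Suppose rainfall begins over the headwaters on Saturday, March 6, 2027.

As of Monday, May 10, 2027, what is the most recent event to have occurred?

Rainfall begins over the headwaters: Mar 6, 2027.
The upstream gauge peaks: Mar 6, 2027 + 1 week = Mar 13, 2027.
The midstream gauge peaks: Mar 13, 2027 + 32 days = Apr 14, 2027.
The downstream gauge peaks: Apr 14, 2027 + 6 weeks = May 26, 2027.
The crest passes the city: May 26, 2027 + 32 days = Jun 27, 2027.
May 10, 2027 falls between when the midstream gauge peaks (Apr 14, 2027) and when the downstream gauge peaks (May 26, 2027).

The midstream gauge peaks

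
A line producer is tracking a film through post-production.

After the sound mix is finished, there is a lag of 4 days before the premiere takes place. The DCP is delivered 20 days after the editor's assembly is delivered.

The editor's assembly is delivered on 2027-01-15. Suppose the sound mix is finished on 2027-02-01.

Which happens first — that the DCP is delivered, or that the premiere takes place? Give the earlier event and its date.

The editor's assembly is delivered: Jan 15, 2027.
The DCP is delivered: Jan 15, 2027 + 20 days = Feb 4, 2027.
The sound mix is finished: Feb 1, 2027.
The premiere takes place: Feb 1, 2027 + 4 days = Feb 5, 2027.
Comparing: the DCP is delivered on Feb 4, 2027 vs the premiere takes place on Feb 5, 2027. Earlier: the DCP is delivered.

The DCP is delivered — 2027-02-04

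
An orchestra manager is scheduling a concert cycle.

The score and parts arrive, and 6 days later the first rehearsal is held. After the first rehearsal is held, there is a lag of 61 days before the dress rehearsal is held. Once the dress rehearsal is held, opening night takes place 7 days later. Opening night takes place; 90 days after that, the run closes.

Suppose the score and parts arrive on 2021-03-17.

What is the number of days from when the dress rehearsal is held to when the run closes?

Causal path: the dress rehearsal is held → opening night takes place → the run closes.
Total delay along the path: 7 + 90 = 97 days.

97 days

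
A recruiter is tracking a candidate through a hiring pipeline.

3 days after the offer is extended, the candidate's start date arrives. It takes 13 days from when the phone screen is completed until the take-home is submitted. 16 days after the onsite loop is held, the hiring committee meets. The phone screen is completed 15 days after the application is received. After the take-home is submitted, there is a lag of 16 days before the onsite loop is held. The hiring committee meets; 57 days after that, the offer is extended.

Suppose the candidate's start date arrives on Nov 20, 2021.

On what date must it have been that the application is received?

The candidate's start date arrives: Nov 20, 2021.
The offer is extended: Nov 20, 2021 − 3 days = Nov 17, 2021.
The hiring committee meets: Nov 17, 2021 − 57 days = Sep 21, 2021.
The onsite loop is held: Sep 21, 2021 − 16 days = Sep 5, 2021.
The take-home is submitted: Sep 5, 2021 − 16 days = Aug 20, 2021.
The phone screen is completed: Aug 20, 2021 − 13 days = Aug 7, 2021.
The application is received: Aug 7, 2021 − 15 days = Jul 23, 2021.

Jul 23, 2021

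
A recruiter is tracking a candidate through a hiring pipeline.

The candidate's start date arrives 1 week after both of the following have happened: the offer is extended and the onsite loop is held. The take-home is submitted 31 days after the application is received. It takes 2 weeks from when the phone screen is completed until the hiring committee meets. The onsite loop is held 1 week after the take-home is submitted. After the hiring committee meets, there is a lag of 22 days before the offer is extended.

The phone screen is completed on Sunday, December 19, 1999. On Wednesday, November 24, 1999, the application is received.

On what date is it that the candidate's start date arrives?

The phone screen is completed: Dec 19, 1999.
The hiring committee meets: Dec 19, 1999 + 2 weeks = Jan 2, 2000.
The offer is extended: Jan 2, 2000 + 22 days = Jan 24, 2000.
The application is received: Nov 24, 1999.
The take-home is submitted: Nov 24, 1999 + 31 days = Dec 25, 1999.
The onsite loop is held: Dec 25, 1999 + 1 week = Jan 1, 2000.
Both prerequisites met — the offer is extended (Jan 24, 2000), the onsite loop is held (Jan 1, 2000); the later is Jan 24, 2000.
The candidate's start date arrives: Jan 24, 2000 + 1 week = Jan 31, 2000.

Monday, January 31, 2000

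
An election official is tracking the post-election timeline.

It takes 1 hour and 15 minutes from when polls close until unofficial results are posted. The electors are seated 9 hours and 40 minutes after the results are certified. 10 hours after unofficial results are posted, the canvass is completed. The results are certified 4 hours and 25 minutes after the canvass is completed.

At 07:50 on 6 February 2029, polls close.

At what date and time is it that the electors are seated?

09:10 on 7 February 2029

Polls close: 07:50 Feb 6, 2029.
Unofficial results are posted: 07:50 Feb 6, 2029 + 1h15m = 09:05 Feb 6, 2029.
The canvass is completed: 09:05 Feb 6, 2029 + 10h = 19:05 Feb 6, 2029.
The results are certified: 19:05 Feb 6, 2029 + 4h25m = 23:30 Feb 6, 2029.
The electors are seated: 23:30 Feb 6, 2029 + 9h40m = 09:10 Feb 7, 2029.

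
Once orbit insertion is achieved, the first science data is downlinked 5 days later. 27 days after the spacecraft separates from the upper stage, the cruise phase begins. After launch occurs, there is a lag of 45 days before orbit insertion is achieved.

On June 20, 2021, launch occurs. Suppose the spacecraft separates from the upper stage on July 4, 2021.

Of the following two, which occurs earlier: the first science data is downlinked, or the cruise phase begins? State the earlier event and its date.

The cruise phase begins — July 31, 2021

Launch occurs: Jun 20, 2021.
Orbit insertion is achieved: Jun 20, 2021 + 45 days = Aug 4, 2021.
The first science data is downlinked: Aug 4, 2021 + 5 days = Aug 9, 2021.
The spacecraft separates from the upper stage: Jul 4, 2021.
The cruise phase begins: Jul 4, 2021 + 27 days = Jul 31, 2021.
Comparing: the first science data is downlinked on Aug 9, 2021 vs the cruise phase begins on Jul 31, 2021. Earlier: the cruise phase begins.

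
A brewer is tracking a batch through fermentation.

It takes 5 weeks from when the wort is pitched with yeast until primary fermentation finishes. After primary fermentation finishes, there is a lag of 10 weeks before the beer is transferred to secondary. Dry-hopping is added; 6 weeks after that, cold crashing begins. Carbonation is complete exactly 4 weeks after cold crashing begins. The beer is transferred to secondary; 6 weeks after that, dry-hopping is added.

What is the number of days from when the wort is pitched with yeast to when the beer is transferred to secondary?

Causal path: the wort is pitched with yeast → primary fermentation finishes → the beer is transferred to secondary.
Total delay along the path: 5 + 10 weeks = 15 weeks = 105 days.

105 days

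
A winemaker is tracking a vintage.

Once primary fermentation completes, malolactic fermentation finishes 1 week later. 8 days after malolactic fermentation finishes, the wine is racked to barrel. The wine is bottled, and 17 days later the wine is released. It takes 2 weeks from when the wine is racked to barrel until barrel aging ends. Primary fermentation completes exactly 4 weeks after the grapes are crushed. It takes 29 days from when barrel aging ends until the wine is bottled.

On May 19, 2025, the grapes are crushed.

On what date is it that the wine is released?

Aug 30, 2025

The grapes are crushed: May 19, 2025.
Primary fermentation completes: May 19, 2025 + 4 weeks = Jun 16, 2025.
Malolactic fermentation finishes: Jun 16, 2025 + 1 week = Jun 23, 2025.
The wine is racked to barrel: Jun 23, 2025 + 8 days = Jul 1, 2025.
Barrel aging ends: Jul 1, 2025 + 2 weeks = Jul 15, 2025.
The wine is bottled: Jul 15, 2025 + 29 days = Aug 13, 2025.
The wine is released: Aug 13, 2025 + 17 days = Aug 30, 2025.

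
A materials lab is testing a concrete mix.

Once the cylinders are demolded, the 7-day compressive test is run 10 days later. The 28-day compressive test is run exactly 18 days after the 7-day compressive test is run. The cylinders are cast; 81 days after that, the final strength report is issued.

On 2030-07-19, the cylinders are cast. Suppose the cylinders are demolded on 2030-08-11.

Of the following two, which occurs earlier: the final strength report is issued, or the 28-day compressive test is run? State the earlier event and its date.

The 28-day compressive test is run — 2030-09-08

The cylinders are cast: Jul 19, 2030.
The final strength report is issued: Jul 19, 2030 + 81 days = Oct 8, 2030.
The cylinders are demolded: Aug 11, 2030.
The 7-day compressive test is run: Aug 11, 2030 + 10 days = Aug 21, 2030.
The 28-day compressive test is run: Aug 21, 2030 + 18 days = Sep 8, 2030.
Comparing: the final strength report is issued on Oct 8, 2030 vs the 28-day compressive test is run on Sep 8, 2030. Earlier: the 28-day compressive test is run.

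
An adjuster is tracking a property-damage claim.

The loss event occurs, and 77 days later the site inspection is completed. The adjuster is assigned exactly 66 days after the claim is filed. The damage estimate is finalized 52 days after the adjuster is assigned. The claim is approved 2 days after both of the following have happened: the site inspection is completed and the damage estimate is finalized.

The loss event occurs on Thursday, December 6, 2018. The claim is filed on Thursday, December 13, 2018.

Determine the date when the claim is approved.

The loss event occurs: Dec 6, 2018.
The site inspection is completed: Dec 6, 2018 + 77 days = Feb 21, 2019.
The claim is filed: Dec 13, 2018.
The adjuster is assigned: Dec 13, 2018 + 66 days = Feb 17, 2019.
The damage estimate is finalized: Feb 17, 2019 + 52 days = Apr 10, 2019.
Both prerequisites met — the site inspection is completed (Feb 21, 2019), the damage estimate is finalized (Apr 10, 2019); the later is Apr 10, 2019.
The claim is approved: Apr 10, 2019 + 2 days = Apr 12, 2019.

Friday, April 12, 2019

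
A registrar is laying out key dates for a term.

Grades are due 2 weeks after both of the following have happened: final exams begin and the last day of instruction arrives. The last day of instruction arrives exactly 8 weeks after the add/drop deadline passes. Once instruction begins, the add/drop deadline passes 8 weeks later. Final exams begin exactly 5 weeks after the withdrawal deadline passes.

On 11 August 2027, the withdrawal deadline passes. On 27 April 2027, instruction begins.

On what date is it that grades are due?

The withdrawal deadline passes: Aug 11, 2027.
Final exams begin: Aug 11, 2027 + 5 weeks = Sep 15, 2027.
Instruction begins: Apr 27, 2027.
The add/drop deadline passes: Apr 27, 2027 + 8 weeks = Jun 22, 2027.
The last day of instruction arrives: Jun 22, 2027 + 8 weeks = Aug 17, 2027.
Both prerequisites met — final exams begin (Sep 15, 2027), the last day of instruction arrives (Aug 17, 2027); the later is Sep 15, 2027.
Grades are due: Sep 15, 2027 + 2 weeks = Sep 29, 2027.

29 September 2027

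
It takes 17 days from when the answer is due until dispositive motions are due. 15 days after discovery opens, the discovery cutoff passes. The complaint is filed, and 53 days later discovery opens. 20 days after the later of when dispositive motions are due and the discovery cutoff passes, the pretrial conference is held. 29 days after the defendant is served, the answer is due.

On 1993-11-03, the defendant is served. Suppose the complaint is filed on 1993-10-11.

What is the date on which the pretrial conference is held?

The defendant is served: Nov 3, 1993.
The answer is due: Nov 3, 1993 + 29 days = Dec 2, 1993.
Dispositive motions are due: Dec 2, 1993 + 17 days = Dec 19, 1993.
The complaint is filed: Oct 11, 1993.
Discovery opens: Oct 11, 1993 + 53 days = Dec 3, 1993.
The discovery cutoff passes: Dec 3, 1993 + 15 days = Dec 18, 1993.
Both prerequisites met — dispositive motions are due (Dec 19, 1993), the discovery cutoff passes (Dec 18, 1993); the later is Dec 19, 1993.
The pretrial conference is held: Dec 19, 1993 + 20 days = Jan 8, 1994.

1994-01-08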